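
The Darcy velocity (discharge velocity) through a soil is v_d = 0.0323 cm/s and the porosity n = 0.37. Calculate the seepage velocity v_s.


Using v_s = v_d / n
v_s = 0.0323 / 0.37
v_s = 0.0873 cm/s


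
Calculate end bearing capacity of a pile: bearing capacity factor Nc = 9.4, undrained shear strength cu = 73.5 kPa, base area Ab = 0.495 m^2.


Using Qb = Nc * cu * Ab
Qb = 9.4 * 73.5 * 0.495
Qb = 342.0 kN


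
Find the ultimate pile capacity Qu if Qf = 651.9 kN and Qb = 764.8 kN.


Using Qu = Qf + Qb
Qu = 651.9 + 764.8
Qu = 1416.7 kN


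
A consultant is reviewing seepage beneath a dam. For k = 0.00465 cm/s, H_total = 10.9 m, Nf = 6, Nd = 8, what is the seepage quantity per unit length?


Result: 0.0003801 m^3/s per m

Derivation:
Convert k to m/s for unit consistency with H:
k = 0.00465 cm/s = 0.00465 / 100 m/s = 4.65e-05 m/s
Using q = k * H * Nf / Nd
Nf / Nd = 6 / 8 = 0.75
q = 4.65e-05 * 10.9 * 0.75
q = 0.0003801 m^3/s per m


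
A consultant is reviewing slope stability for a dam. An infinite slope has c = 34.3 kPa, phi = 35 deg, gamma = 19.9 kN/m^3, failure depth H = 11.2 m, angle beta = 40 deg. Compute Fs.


Using Fs = c / (gamma*H*sin(beta)*cos(beta)) + tan(phi)/tan(beta)
Cohesion contribution = 34.3 / (19.9*11.2*sin(40)*cos(40))
Cohesion contribution = 0.312537
Friction contribution = tan(35)/tan(40) = 0.834475
Fs = 0.312537 + 0.834475
Fs = 1.147


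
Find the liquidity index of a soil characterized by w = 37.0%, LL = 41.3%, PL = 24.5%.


First compute the plasticity index:
PI = LL - PL = 41.3 - 24.5 = 16.8
Then compute the liquidity index:
LI = (w - PL) / PI
LI = (37.0 - 24.5) / 16.8
LI = 0.744


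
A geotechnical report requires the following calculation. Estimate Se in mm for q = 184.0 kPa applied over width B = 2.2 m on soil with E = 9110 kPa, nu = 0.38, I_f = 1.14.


Result: 43.341 mm

Derivation:
Using Se = q * B * (1 - nu^2) * I_f / E
1 - nu^2 = 1 - 0.38^2 = 0.8556
Se = 184.0 * 2.2 * 0.8556 * 1.14 / 9110
Se = 0.043341 m
Convert to mm: Se = 0.043341 * 1000 = 43.341 mm


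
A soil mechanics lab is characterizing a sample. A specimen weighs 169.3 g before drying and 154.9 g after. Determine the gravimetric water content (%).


Using w = (m_wet - m_dry) / m_dry * 100
m_wet - m_dry = 169.3 - 154.9 = 14.4 g
w = 14.4 / 154.9 * 100
w = 9.3 %


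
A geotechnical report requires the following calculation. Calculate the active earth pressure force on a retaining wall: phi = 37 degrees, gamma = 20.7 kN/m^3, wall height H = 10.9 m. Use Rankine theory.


Compute active earth pressure coefficient:
Ka = tan^2(45 - phi/2) = tan^2(26.5) = 0.248584
Compute active force:
Pa = 0.5 * Ka * gamma * H^2
Pa = 0.5 * 0.248584 * 20.7 * 10.9^2
Pa = 305.68 kN/m


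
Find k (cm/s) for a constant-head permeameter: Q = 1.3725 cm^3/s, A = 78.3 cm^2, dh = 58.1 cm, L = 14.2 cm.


Result: 0.004284 cm/s

Derivation:
Compute hydraulic gradient:
i = dh / L = 58.1 / 14.2 = 4.09155
Then apply Darcy's law:
k = Q / (A * i)
k = 1.3725 / (78.3 * 4.09155)
k = 1.3725 / 320.368
k = 0.004284 cm/s


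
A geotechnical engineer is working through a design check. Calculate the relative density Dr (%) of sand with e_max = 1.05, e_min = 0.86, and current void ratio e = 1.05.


Result: 0.0 %

Derivation:
Using Dr = (e_max - e) / (e_max - e_min) * 100
e_max - e = 1.05 - 1.05 = 0.0
e_max - e_min = 1.05 - 0.86 = 0.19
Dr = 0.0 / 0.19 * 100
Dr = 0.0 %


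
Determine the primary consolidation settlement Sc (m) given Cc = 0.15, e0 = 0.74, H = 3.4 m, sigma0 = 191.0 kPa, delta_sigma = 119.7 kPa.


Using Sc = Cc * H / (1 + e0) * log10((sigma0 + delta_sigma) / sigma0)
Stress ratio = (191.0 + 119.7) / 191.0 = 1.6267
log10(1.6267) = 0.211308
Cc * H / (1 + e0) = 0.15 * 3.4 / (1 + 0.74) = 0.293103
Sc = 0.293103 * 0.211308
Sc = 0.0619 m


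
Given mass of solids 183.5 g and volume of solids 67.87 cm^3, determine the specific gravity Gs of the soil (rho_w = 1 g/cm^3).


Result: 2.704

Derivation:
Using Gs = m_s / (V_s * rho_w)
Since rho_w = 1 g/cm^3:
Gs = 183.5 / 67.87
Gs = 2.704


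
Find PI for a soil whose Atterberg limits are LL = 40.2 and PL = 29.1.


Using PI = LL - PL
PI = 40.2 - 29.1
PI = 11.1


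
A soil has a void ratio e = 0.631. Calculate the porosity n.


Using the relation n = e / (1 + e)
n = 0.631 / (1 + 0.631)
n = 0.631 / 1.631
n = 0.3869


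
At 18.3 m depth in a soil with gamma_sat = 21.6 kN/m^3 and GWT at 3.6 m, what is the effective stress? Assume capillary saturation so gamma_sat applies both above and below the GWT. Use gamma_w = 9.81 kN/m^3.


Total stress = gamma_sat * depth
sigma = 21.6 * 18.3 = 395.28 kPa
Pore water pressure u = gamma_w * (depth - d_wt)
u = 9.81 * (18.3 - 3.6) = 144.207 kPa
Effective stress = sigma - u
sigma' = 395.28 - 144.207 = 251.07 kPa


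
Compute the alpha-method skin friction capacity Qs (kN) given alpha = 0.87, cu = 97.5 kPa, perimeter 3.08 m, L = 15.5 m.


Result: 4049.55 kN

Derivation:
Using Qs = alpha * cu * perimeter * L
Qs = 0.87 * 97.5 * 3.08 * 15.5
Qs = 4049.55 kN


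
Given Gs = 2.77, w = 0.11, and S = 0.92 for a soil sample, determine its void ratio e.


Using the relation e = Gs * w / S
e = 2.77 * 0.11 / 0.92
e = 0.3312


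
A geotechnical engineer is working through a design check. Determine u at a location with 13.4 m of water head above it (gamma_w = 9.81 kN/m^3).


Using u = gamma_w * h_w
u = 9.81 * 13.4
u = 131.45 kPa


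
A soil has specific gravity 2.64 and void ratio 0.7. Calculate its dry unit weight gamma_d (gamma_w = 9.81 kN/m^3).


Using gamma_d = Gs * gamma_w / (1 + e)
gamma_d = 2.64 * 9.81 / (1 + 0.7)
gamma_d = 2.64 * 9.81 / 1.7
gamma_d = 15.234 kN/m^3


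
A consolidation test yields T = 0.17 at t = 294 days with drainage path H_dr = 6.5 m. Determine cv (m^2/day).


Result: 0.02443 m^2/day

Derivation:
Using cv = T * H_dr^2 / t
H_dr^2 = 6.5^2 = 42.25
cv = 0.17 * 42.25 / 294
cv = 0.02443 m^2/day


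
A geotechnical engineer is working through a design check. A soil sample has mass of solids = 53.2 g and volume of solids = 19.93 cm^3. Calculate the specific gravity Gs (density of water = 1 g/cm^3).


Using Gs = m_s / (V_s * rho_w)
Since rho_w = 1 g/cm^3:
Gs = 53.2 / 19.93
Gs = 2.669


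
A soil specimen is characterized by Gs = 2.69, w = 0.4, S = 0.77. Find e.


Result: 1.3974

Derivation:
Using the relation e = Gs * w / S
e = 2.69 * 0.4 / 0.77
e = 1.3974


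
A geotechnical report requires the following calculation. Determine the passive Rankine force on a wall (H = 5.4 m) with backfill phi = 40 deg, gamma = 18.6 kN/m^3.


Compute passive earth pressure coefficient:
Kp = tan^2(45 + phi/2) = tan^2(65.0) = 4.59891
Compute passive force:
Pp = 0.5 * Kp * gamma * H^2
Pp = 0.5 * 4.59891 * 18.6 * 5.4^2
Pp = 1247.17 kN/m


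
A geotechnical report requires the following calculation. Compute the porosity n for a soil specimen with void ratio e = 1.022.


Using the relation n = e / (1 + e)
n = 1.022 / (1 + 1.022)
n = 1.022 / 2.022
n = 0.5054


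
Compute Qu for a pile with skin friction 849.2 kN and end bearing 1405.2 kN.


Using Qu = Qf + Qb
Qu = 849.2 + 1405.2
Qu = 2254.4 kN


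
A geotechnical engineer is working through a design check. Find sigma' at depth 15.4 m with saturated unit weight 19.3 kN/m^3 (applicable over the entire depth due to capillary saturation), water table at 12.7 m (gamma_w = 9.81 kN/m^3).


Total stress = gamma_sat * depth
sigma = 19.3 * 15.4 = 297.22 kPa
Pore water pressure u = gamma_w * (depth - d_wt)
u = 9.81 * (15.4 - 12.7) = 26.487 kPa
Effective stress = sigma - u
sigma' = 297.22 - 26.487 = 270.73 kPa


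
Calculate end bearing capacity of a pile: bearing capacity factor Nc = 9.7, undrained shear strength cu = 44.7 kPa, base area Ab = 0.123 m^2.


Using Qb = Nc * cu * Ab
Qb = 9.7 * 44.7 * 0.123
Qb = 53.33 kN


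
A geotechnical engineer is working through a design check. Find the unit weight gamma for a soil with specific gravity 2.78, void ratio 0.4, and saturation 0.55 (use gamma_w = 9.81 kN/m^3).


Using gamma = gamma_w * (Gs + S*e) / (1 + e)
Numerator: Gs + S*e = 2.78 + 0.55*0.4 = 3.0
Denominator: 1 + e = 1 + 0.4 = 1.4
gamma = 9.81 * 3.0 / 1.4
gamma = 21.021 kN/m^3


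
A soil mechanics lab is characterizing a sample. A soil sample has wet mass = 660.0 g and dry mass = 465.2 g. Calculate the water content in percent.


Result: 41.87 %

Derivation:
Using w = (m_wet - m_dry) / m_dry * 100
m_wet - m_dry = 660.0 - 465.2 = 194.8 g
w = 194.8 / 465.2 * 100
w = 41.87 %


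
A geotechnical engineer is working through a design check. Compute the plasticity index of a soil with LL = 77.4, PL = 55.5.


Result: 21.9

Derivation:
Using PI = LL - PL
PI = 77.4 - 55.5
PI = 21.9


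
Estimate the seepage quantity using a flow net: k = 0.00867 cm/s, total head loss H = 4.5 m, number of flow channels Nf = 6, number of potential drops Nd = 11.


Convert k to m/s for unit consistency with H:
k = 0.00867 cm/s = 0.00867 / 100 m/s = 8.67e-05 m/s
Using q = k * H * Nf / Nd
Nf / Nd = 6 / 11 = 0.5455
q = 8.67e-05 * 4.5 * 0.5455
q = 0.0002128 m^3/s per m


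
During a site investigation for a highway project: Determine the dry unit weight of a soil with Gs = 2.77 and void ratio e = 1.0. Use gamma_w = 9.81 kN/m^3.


Result: 13.587 kN/m^3

Derivation:
Using gamma_d = Gs * gamma_w / (1 + e)
gamma_d = 2.77 * 9.81 / (1 + 1.0)
gamma_d = 2.77 * 9.81 / 2.0
gamma_d = 13.587 kN/m^3


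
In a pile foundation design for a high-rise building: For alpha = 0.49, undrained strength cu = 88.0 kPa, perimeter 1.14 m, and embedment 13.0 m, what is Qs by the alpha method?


Using Qs = alpha * cu * perimeter * L
Qs = 0.49 * 88.0 * 1.14 * 13.0
Qs = 639.04 kN


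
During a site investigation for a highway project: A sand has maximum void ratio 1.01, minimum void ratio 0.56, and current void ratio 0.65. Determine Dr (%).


Using Dr = (e_max - e) / (e_max - e_min) * 100
e_max - e = 1.01 - 0.65 = 0.36
e_max - e_min = 1.01 - 0.56 = 0.45
Dr = 0.36 / 0.45 * 100
Dr = 80.0 %


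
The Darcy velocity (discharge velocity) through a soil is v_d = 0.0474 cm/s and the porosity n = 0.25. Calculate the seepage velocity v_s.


Using v_s = v_d / n
v_s = 0.0474 / 0.25
v_s = 0.1896 cm/s


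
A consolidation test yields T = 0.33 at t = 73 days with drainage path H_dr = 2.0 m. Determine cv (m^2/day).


Using cv = T * H_dr^2 / t
H_dr^2 = 2.0^2 = 4.0
cv = 0.33 * 4.0 / 73
cv = 0.01808 m^2/day


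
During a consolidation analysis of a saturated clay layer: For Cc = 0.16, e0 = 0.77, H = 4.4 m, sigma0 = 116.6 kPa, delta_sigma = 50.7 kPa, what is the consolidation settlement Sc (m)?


Using Sc = Cc * H / (1 + e0) * log10((sigma0 + delta_sigma) / sigma0)
Stress ratio = (116.6 + 50.7) / 116.6 = 1.43482
log10(1.43482) = 0.156797
Cc * H / (1 + e0) = 0.16 * 4.4 / (1 + 0.77) = 0.39774
Sc = 0.39774 * 0.156797
Sc = 0.0624 m


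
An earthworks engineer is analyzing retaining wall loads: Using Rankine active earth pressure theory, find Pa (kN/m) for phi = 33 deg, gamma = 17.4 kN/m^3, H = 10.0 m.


Compute active earth pressure coefficient:
Ka = tan^2(45 - phi/2) = tan^2(28.5) = 0.294801
Compute active force:
Pa = 0.5 * Ka * gamma * H^2
Pa = 0.5 * 0.294801 * 17.4 * 10.0^2
Pa = 256.48 kN/m


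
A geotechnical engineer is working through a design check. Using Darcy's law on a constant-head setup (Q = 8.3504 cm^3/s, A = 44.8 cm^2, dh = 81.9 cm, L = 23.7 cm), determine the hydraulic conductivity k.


Compute hydraulic gradient:
i = dh / L = 81.9 / 23.7 = 3.4557
Then apply Darcy's law:
k = Q / (A * i)
k = 8.3504 / (44.8 * 3.4557)
k = 8.3504 / 154.815
k = 0.053938 cm/s


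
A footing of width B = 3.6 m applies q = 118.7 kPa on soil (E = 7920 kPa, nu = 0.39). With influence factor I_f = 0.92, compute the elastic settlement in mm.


Using Se = q * B * (1 - nu^2) * I_f / E
1 - nu^2 = 1 - 0.39^2 = 0.8479
Se = 118.7 * 3.6 * 0.8479 * 0.92 / 7920
Se = 0.042088 m
Convert to mm: Se = 0.042088 * 1000 = 42.088 mm


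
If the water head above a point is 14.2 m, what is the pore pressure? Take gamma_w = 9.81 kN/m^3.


Using u = gamma_w * h_w
u = 9.81 * 14.2
u = 139.3 kPa


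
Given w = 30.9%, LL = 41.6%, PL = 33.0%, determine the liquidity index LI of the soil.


Result: -0.244

Derivation:
First compute the plasticity index:
PI = LL - PL = 41.6 - 33.0 = 8.6
Then compute the liquidity index:
LI = (w - PL) / PI
LI = (30.9 - 33.0) / 8.6
LI = -0.244


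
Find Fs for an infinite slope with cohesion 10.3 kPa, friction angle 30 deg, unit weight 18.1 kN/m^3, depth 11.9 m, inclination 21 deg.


Using Fs = c / (gamma*H*sin(beta)*cos(beta)) + tan(phi)/tan(beta)
Cohesion contribution = 10.3 / (18.1*11.9*sin(21)*cos(21))
Cohesion contribution = 0.142932
Friction contribution = tan(30)/tan(21) = 1.50405
Fs = 0.142932 + 1.50405
Fs = 1.647


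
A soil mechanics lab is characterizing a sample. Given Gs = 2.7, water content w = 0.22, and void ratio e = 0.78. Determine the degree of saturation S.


Using S = Gs * w / e
S = 2.7 * 0.22 / 0.78
S = 0.7615


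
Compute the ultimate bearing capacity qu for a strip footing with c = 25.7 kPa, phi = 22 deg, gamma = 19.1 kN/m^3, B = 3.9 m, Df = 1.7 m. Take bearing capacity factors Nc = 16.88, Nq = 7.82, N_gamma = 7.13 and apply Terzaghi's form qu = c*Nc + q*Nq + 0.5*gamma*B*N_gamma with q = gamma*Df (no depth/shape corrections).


Compute qu = c*Nc + gamma*Df*Nq + 0.5*gamma*B*N_gamma
Term 1: 25.7 * 16.88 = 433.816
Term 2: 19.1 * 1.7 * 7.82 = 253.9154
Term 3: 0.5 * 19.1 * 3.9 * 7.13 = 265.55685
qu = 433.816 + 253.9154 + 265.55685
qu = 953.29 kPa


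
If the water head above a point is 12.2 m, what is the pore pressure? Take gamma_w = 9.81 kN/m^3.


Using u = gamma_w * h_w
u = 9.81 * 12.2
u = 119.68 kPa


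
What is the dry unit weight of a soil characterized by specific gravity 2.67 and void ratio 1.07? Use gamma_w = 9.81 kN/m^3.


Using gamma_d = Gs * gamma_w / (1 + e)
gamma_d = 2.67 * 9.81 / (1 + 1.07)
gamma_d = 2.67 * 9.81 / 2.07
gamma_d = 12.653 kN/m^3


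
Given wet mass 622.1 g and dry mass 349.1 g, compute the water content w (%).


Using w = (m_wet - m_dry) / m_dry * 100
m_wet - m_dry = 622.1 - 349.1 = 273.0 g
w = 273.0 / 349.1 * 100
w = 78.2 %


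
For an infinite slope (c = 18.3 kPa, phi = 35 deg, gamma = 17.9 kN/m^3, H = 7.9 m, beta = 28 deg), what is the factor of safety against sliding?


Using Fs = c / (gamma*H*sin(beta)*cos(beta)) + tan(phi)/tan(beta)
Cohesion contribution = 18.3 / (17.9*7.9*sin(28)*cos(28))
Cohesion contribution = 0.312196
Friction contribution = tan(35)/tan(28) = 1.3169
Fs = 0.312196 + 1.3169
Fs = 1.629


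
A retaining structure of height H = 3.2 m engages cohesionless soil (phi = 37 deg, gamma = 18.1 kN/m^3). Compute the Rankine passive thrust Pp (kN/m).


Result: 372.8 kN/m

Derivation:
Compute passive earth pressure coefficient:
Kp = tan^2(45 + phi/2) = tan^2(63.5) = 4.022791
Compute passive force:
Pp = 0.5 * Kp * gamma * H^2
Pp = 0.5 * 4.022791 * 18.1 * 3.2^2
Pp = 372.8 kN/m


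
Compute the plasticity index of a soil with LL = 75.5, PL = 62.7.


Using PI = LL - PL
PI = 75.5 - 62.7
PI = 12.8


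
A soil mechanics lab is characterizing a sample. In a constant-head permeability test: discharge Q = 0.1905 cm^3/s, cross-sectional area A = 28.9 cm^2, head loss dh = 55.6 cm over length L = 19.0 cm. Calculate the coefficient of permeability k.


Compute hydraulic gradient:
i = dh / L = 55.6 / 19.0 = 2.92632
Then apply Darcy's law:
k = Q / (A * i)
k = 0.1905 / (28.9 * 2.92632)
k = 0.1905 / 84.5705
k = 0.002253 cm/s


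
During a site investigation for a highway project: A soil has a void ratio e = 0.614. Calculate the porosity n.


Using the relation n = e / (1 + e)
n = 0.614 / (1 + 0.614)
n = 0.614 / 1.614
n = 0.3804


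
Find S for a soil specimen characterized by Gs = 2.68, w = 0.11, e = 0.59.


Result: 0.4997

Derivation:
Using S = Gs * w / e
S = 2.68 * 0.11 / 0.59
S = 0.4997


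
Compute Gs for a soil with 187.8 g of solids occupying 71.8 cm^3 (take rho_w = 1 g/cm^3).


Result: 2.616

Derivation:
Using Gs = m_s / (V_s * rho_w)
Since rho_w = 1 g/cm^3:
Gs = 187.8 / 71.8
Gs = 2.616


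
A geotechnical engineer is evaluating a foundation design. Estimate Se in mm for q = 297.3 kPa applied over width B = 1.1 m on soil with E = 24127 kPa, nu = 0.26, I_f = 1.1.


Result: 13.902 mm

Derivation:
Using Se = q * B * (1 - nu^2) * I_f / E
1 - nu^2 = 1 - 0.26^2 = 0.9324
Se = 297.3 * 1.1 * 0.9324 * 1.1 / 24127
Se = 0.013902 m
Convert to mm: Se = 0.013902 * 1000 = 13.902 mm


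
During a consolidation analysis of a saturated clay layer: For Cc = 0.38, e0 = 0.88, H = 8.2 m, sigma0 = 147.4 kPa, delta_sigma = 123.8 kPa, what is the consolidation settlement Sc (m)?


Using Sc = Cc * H / (1 + e0) * log10((sigma0 + delta_sigma) / sigma0)
Stress ratio = (147.4 + 123.8) / 147.4 = 1.83989
log10(1.83989) = 0.264792
Cc * H / (1 + e0) = 0.38 * 8.2 / (1 + 0.88) = 1.65745
Sc = 1.65745 * 0.264792
Sc = 0.4389 m


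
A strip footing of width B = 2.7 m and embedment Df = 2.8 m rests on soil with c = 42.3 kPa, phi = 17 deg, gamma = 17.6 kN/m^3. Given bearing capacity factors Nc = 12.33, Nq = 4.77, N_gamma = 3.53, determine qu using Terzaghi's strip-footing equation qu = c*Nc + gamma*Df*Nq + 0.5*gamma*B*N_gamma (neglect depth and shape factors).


Compute qu = c*Nc + gamma*Df*Nq + 0.5*gamma*B*N_gamma
Term 1: 42.3 * 12.33 = 521.559
Term 2: 17.6 * 2.8 * 4.77 = 235.0656
Term 3: 0.5 * 17.6 * 2.7 * 3.53 = 83.8728
qu = 521.559 + 235.0656 + 83.8728
qu = 840.5 kPa


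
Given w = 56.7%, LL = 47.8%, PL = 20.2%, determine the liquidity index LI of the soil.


Result: 1.322

Derivation:
First compute the plasticity index:
PI = LL - PL = 47.8 - 20.2 = 27.6
Then compute the liquidity index:
LI = (w - PL) / PI
LI = (56.7 - 20.2) / 27.6
LI = 1.322


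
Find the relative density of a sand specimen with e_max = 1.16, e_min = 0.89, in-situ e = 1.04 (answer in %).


Using Dr = (e_max - e) / (e_max - e_min) * 100
e_max - e = 1.16 - 1.04 = 0.12
e_max - e_min = 1.16 - 0.89 = 0.27
Dr = 0.12 / 0.27 * 100
Dr = 44.44 %


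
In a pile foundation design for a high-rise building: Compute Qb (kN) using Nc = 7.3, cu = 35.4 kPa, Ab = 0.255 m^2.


Using Qb = Nc * cu * Ab
Qb = 7.3 * 35.4 * 0.255
Qb = 65.9 kN


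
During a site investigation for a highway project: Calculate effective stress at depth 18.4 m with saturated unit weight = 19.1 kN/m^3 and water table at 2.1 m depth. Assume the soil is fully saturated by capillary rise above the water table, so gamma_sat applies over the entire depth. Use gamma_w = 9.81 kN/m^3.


Result: 191.54 kPa

Derivation:
Total stress = gamma_sat * depth
sigma = 19.1 * 18.4 = 351.44 kPa
Pore water pressure u = gamma_w * (depth - d_wt)
u = 9.81 * (18.4 - 2.1) = 159.903 kPa
Effective stress = sigma - u
sigma' = 351.44 - 159.903 = 191.54 kPa


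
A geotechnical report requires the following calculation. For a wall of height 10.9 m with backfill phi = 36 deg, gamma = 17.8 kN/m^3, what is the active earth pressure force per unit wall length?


Compute active earth pressure coefficient:
Ka = tan^2(45 - phi/2) = tan^2(27.0) = 0.259616
Compute active force:
Pa = 0.5 * Ka * gamma * H^2
Pa = 0.5 * 0.259616 * 17.8 * 10.9^2
Pa = 274.52 kN/m


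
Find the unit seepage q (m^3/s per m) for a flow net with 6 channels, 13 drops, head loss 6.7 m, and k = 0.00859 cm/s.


Result: 0.0002656 m^3/s per m

Derivation:
Convert k to m/s for unit consistency with H:
k = 0.00859 cm/s = 0.00859 / 100 m/s = 8.59e-05 m/s
Using q = k * H * Nf / Nd
Nf / Nd = 6 / 13 = 0.4615
q = 8.59e-05 * 6.7 * 0.4615
q = 0.0002656 m^3/s per m


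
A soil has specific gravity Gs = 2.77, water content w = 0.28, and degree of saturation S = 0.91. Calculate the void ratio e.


Result: 0.8523

Derivation:
Using the relation e = Gs * w / S
e = 2.77 * 0.28 / 0.91
e = 0.8523


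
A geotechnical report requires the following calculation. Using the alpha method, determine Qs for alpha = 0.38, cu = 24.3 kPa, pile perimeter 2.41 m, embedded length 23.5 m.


Using Qs = alpha * cu * perimeter * L
Qs = 0.38 * 24.3 * 2.41 * 23.5
Qs = 522.97 kN


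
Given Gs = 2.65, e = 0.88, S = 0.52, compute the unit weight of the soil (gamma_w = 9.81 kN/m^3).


Result: 16.216 kN/m^3

Derivation:
Using gamma = gamma_w * (Gs + S*e) / (1 + e)
Numerator: Gs + S*e = 2.65 + 0.52*0.88 = 3.1076
Denominator: 1 + e = 1 + 0.88 = 1.88
gamma = 9.81 * 3.1076 / 1.88
gamma = 16.216 kN/m^3


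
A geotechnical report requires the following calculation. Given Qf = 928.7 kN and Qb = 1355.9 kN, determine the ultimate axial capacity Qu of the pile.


Using Qu = Qf + Qb
Qu = 928.7 + 1355.9
Qu = 2284.6 kN


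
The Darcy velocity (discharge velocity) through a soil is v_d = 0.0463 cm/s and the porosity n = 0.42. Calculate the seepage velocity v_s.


Using v_s = v_d / n
v_s = 0.0463 / 0.42
v_s = 0.11024 cm/s


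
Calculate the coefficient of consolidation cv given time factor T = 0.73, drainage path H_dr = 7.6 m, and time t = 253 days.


Using cv = T * H_dr^2 / t
H_dr^2 = 7.6^2 = 57.76
cv = 0.73 * 57.76 / 253
cv = 0.16666 m^2/day


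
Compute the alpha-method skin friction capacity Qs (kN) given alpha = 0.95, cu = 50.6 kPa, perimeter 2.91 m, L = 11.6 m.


Result: 1622.65 kN

Derivation:
Using Qs = alpha * cu * perimeter * L
Qs = 0.95 * 50.6 * 2.91 * 11.6
Qs = 1622.65 kN


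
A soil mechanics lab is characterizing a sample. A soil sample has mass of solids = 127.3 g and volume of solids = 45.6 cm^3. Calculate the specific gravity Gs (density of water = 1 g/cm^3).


Result: 2.792

Derivation:
Using Gs = m_s / (V_s * rho_w)
Since rho_w = 1 g/cm^3:
Gs = 127.3 / 45.6
Gs = 2.792


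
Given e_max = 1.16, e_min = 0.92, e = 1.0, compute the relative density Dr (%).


Using Dr = (e_max - e) / (e_max - e_min) * 100
e_max - e = 1.16 - 1.0 = 0.16
e_max - e_min = 1.16 - 0.92 = 0.24
Dr = 0.16 / 0.24 * 100
Dr = 66.67 %


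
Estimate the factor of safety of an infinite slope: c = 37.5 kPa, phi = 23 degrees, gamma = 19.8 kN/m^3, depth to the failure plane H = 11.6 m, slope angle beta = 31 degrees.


Using Fs = c / (gamma*H*sin(beta)*cos(beta)) + tan(phi)/tan(beta)
Cohesion contribution = 37.5 / (19.8*11.6*sin(31)*cos(31))
Cohesion contribution = 0.369831
Friction contribution = tan(23)/tan(31) = 0.706445
Fs = 0.369831 + 0.706445
Fs = 1.076


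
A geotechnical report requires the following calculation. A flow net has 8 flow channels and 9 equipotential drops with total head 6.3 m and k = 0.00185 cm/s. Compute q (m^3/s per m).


Result: 0.0001036 m^3/s per m

Derivation:
Convert k to m/s for unit consistency with H:
k = 0.00185 cm/s = 0.00185 / 100 m/s = 1.85e-05 m/s
Using q = k * H * Nf / Nd
Nf / Nd = 8 / 9 = 0.8889
q = 1.85e-05 * 6.3 * 0.8889
q = 0.0001036 m^3/s per m


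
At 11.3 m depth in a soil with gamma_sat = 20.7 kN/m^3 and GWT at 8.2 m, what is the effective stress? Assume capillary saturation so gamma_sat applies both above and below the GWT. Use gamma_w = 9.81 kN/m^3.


Result: 203.5 kPa

Derivation:
Total stress = gamma_sat * depth
sigma = 20.7 * 11.3 = 233.91 kPa
Pore water pressure u = gamma_w * (depth - d_wt)
u = 9.81 * (11.3 - 8.2) = 30.411 kPa
Effective stress = sigma - u
sigma' = 233.91 - 30.411 = 203.5 kPa


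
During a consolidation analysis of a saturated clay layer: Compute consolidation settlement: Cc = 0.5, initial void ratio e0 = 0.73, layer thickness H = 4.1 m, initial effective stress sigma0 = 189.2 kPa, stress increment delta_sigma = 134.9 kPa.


Using Sc = Cc * H / (1 + e0) * log10((sigma0 + delta_sigma) / sigma0)
Stress ratio = (189.2 + 134.9) / 189.2 = 1.713
log10(1.713) = 0.233758
Cc * H / (1 + e0) = 0.5 * 4.1 / (1 + 0.73) = 1.18497
Sc = 1.18497 * 0.233758
Sc = 0.277 m


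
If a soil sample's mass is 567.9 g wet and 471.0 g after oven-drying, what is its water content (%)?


Using w = (m_wet - m_dry) / m_dry * 100
m_wet - m_dry = 567.9 - 471.0 = 96.9 g
w = 96.9 / 471.0 * 100
w = 20.57 %


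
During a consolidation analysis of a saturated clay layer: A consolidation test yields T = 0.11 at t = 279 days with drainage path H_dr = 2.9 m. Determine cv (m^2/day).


Using cv = T * H_dr^2 / t
H_dr^2 = 2.9^2 = 8.41
cv = 0.11 * 8.41 / 279
cv = 0.00332 m^2/day


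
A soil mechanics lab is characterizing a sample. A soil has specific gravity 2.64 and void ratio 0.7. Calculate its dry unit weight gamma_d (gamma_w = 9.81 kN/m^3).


Result: 15.234 kN/m^3

Derivation:
Using gamma_d = Gs * gamma_w / (1 + e)
gamma_d = 2.64 * 9.81 / (1 + 0.7)
gamma_d = 2.64 * 9.81 / 1.7
gamma_d = 15.234 kN/m^3


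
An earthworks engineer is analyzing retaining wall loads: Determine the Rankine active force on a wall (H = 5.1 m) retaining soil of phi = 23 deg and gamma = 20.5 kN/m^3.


Result: 116.8 kN/m

Derivation:
Compute active earth pressure coefficient:
Ka = tan^2(45 - phi/2) = tan^2(33.5) = 0.438092
Compute active force:
Pa = 0.5 * Ka * gamma * H^2
Pa = 0.5 * 0.438092 * 20.5 * 5.1^2
Pa = 116.8 kN/m


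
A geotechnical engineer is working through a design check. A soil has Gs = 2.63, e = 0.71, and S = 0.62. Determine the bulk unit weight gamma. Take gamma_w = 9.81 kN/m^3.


Using gamma = gamma_w * (Gs + S*e) / (1 + e)
Numerator: Gs + S*e = 2.63 + 0.62*0.71 = 3.0702
Denominator: 1 + e = 1 + 0.71 = 1.71
gamma = 9.81 * 3.0702 / 1.71
gamma = 17.613 kN/m^3


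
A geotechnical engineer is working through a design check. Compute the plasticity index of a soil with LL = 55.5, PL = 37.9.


Using PI = LL - PL
PI = 55.5 - 37.9
PI = 17.6


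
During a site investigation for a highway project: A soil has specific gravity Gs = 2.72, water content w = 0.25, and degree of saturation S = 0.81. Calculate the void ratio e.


Result: 0.8395

Derivation:
Using the relation e = Gs * w / S
e = 2.72 * 0.25 / 0.81
e = 0.8395


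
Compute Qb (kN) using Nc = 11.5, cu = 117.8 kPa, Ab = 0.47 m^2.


Using Qb = Nc * cu * Ab
Qb = 11.5 * 117.8 * 0.47
Qb = 636.71 kN


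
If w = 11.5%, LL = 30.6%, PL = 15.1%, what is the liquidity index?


Result: -0.232

Derivation:
First compute the plasticity index:
PI = LL - PL = 30.6 - 15.1 = 15.5
Then compute the liquidity index:
LI = (w - PL) / PI
LI = (11.5 - 15.1) / 15.5
LI = -0.232


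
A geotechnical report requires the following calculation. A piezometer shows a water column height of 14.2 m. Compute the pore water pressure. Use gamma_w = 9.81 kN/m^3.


Result: 139.3 kPa

Derivation:
Using u = gamma_w * h_w
u = 9.81 * 14.2
u = 139.3 kPa


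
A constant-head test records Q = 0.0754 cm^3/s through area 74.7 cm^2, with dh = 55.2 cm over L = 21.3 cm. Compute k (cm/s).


Compute hydraulic gradient:
i = dh / L = 55.2 / 21.3 = 2.59155
Then apply Darcy's law:
k = Q / (A * i)
k = 0.0754 / (74.7 * 2.59155)
k = 0.0754 / 193.589
k = 0.000389 cm/s


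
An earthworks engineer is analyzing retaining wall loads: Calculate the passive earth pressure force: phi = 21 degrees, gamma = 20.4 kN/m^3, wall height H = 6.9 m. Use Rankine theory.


Compute passive earth pressure coefficient:
Kp = tan^2(45 + phi/2) = tan^2(55.5) = 2.117051
Compute passive force:
Pp = 0.5 * Kp * gamma * H^2
Pp = 0.5 * 2.117051 * 20.4 * 6.9^2
Pp = 1028.09 kN/m


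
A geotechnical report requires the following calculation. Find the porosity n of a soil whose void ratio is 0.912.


Using the relation n = e / (1 + e)
n = 0.912 / (1 + 0.912)
n = 0.912 / 1.912
n = 0.477


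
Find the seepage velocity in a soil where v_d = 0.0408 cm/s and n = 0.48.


Result: 0.085 cm/s

Derivation:
Using v_s = v_d / n
v_s = 0.0408 / 0.48
v_s = 0.085 cm/s


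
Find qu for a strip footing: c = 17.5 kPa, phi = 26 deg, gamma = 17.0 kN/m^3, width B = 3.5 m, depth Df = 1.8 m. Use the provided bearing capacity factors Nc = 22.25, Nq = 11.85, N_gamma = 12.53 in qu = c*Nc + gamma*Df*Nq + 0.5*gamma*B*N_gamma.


Compute qu = c*Nc + gamma*Df*Nq + 0.5*gamma*B*N_gamma
Term 1: 17.5 * 22.25 = 389.375
Term 2: 17.0 * 1.8 * 11.85 = 362.61
Term 3: 0.5 * 17.0 * 3.5 * 12.53 = 372.7675
qu = 389.375 + 362.61 + 372.7675
qu = 1124.75 kPa


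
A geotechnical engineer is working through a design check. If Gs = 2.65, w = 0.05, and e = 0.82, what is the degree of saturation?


Result: 0.1616

Derivation:
Using S = Gs * w / e
S = 2.65 * 0.05 / 0.82
S = 0.1616


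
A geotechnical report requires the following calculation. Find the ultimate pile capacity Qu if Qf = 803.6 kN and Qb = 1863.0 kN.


Using Qu = Qf + Qb
Qu = 803.6 + 1863.0
Qu = 2666.6 kN


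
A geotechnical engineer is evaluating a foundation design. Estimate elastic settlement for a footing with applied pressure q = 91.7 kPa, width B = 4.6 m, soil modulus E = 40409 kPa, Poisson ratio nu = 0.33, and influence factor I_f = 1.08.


Result: 10.046 mm

Derivation:
Using Se = q * B * (1 - nu^2) * I_f / E
1 - nu^2 = 1 - 0.33^2 = 0.8911
Se = 91.7 * 4.6 * 0.8911 * 1.08 / 40409
Se = 0.010046 m
Convert to mm: Se = 0.010046 * 1000 = 10.046 mm


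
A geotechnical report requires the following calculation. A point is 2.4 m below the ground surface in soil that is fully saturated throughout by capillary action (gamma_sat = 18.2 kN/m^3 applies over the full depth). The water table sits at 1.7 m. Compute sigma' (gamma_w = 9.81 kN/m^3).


Result: 36.81 kPa

Derivation:
Total stress = gamma_sat * depth
sigma = 18.2 * 2.4 = 43.68 kPa
Pore water pressure u = gamma_w * (depth - d_wt)
u = 9.81 * (2.4 - 1.7) = 6.867 kPa
Effective stress = sigma - u
sigma' = 43.68 - 6.867 = 36.81 kPa


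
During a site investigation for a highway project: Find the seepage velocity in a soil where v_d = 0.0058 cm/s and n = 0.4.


Using v_s = v_d / n
v_s = 0.0058 / 0.4
v_s = 0.0145 cm/s


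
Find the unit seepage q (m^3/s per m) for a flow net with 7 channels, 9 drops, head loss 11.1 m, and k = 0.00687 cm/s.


Convert k to m/s for unit consistency with H:
k = 0.00687 cm/s = 0.00687 / 100 m/s = 6.87e-05 m/s
Using q = k * H * Nf / Nd
Nf / Nd = 7 / 9 = 0.7778
q = 6.87e-05 * 11.1 * 0.7778
q = 0.0005931 m^3/s per m


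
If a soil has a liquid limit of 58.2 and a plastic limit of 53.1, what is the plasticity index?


Result: 5.1

Derivation:
Using PI = LL - PL
PI = 58.2 - 53.1
PI = 5.1


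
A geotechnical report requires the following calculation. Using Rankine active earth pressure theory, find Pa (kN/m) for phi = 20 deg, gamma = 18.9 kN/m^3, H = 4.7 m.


Compute active earth pressure coefficient:
Ka = tan^2(45 - phi/2) = tan^2(35.0) = 0.490291
Compute active force:
Pa = 0.5 * Ka * gamma * H^2
Pa = 0.5 * 0.490291 * 18.9 * 4.7^2
Pa = 102.35 kN/m


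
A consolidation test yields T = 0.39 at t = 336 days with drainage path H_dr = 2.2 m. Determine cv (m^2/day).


Result: 0.00562 m^2/day

Derivation:
Using cv = T * H_dr^2 / t
H_dr^2 = 2.2^2 = 4.84
cv = 0.39 * 4.84 / 336
cv = 0.00562 m^2/day


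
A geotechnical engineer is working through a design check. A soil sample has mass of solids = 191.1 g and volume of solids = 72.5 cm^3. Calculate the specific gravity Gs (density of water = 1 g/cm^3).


Using Gs = m_s / (V_s * rho_w)
Since rho_w = 1 g/cm^3:
Gs = 191.1 / 72.5
Gs = 2.636


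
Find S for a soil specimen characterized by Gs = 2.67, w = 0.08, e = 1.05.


Using S = Gs * w / e
S = 2.67 * 0.08 / 1.05
S = 0.2034


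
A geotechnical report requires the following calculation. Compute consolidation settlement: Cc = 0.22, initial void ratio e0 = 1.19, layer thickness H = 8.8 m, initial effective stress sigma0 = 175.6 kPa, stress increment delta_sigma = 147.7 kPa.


Using Sc = Cc * H / (1 + e0) * log10((sigma0 + delta_sigma) / sigma0)
Stress ratio = (175.6 + 147.7) / 175.6 = 1.84112
log10(1.84112) = 0.265081
Cc * H / (1 + e0) = 0.22 * 8.8 / (1 + 1.19) = 0.884018
Sc = 0.884018 * 0.265081
Sc = 0.2343 m


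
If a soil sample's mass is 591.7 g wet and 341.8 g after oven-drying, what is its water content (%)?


Result: 73.11 %

Derivation:
Using w = (m_wet - m_dry) / m_dry * 100
m_wet - m_dry = 591.7 - 341.8 = 249.9 g
w = 249.9 / 341.8 * 100
w = 73.11 %


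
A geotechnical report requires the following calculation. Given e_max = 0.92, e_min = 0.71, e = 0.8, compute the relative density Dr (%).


Using Dr = (e_max - e) / (e_max - e_min) * 100
e_max - e = 0.92 - 0.8 = 0.12
e_max - e_min = 0.92 - 0.71 = 0.21
Dr = 0.12 / 0.21 * 100
Dr = 57.14 %


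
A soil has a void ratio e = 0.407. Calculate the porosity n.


Result: 0.2893

Derivation:
Using the relation n = e / (1 + e)
n = 0.407 / (1 + 0.407)
n = 0.407 / 1.407
n = 0.2893


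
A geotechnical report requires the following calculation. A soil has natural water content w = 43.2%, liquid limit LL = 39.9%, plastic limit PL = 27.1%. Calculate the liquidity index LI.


First compute the plasticity index:
PI = LL - PL = 39.9 - 27.1 = 12.8
Then compute the liquidity index:
LI = (w - PL) / PI
LI = (43.2 - 27.1) / 12.8
LI = 1.258


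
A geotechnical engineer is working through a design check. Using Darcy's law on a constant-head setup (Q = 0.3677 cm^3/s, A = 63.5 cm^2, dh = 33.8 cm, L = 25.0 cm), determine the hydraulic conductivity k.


Result: 0.004283 cm/s

Derivation:
Compute hydraulic gradient:
i = dh / L = 33.8 / 25.0 = 1.352
Then apply Darcy's law:
k = Q / (A * i)
k = 0.3677 / (63.5 * 1.352)
k = 0.3677 / 85.852
k = 0.004283 cm/s


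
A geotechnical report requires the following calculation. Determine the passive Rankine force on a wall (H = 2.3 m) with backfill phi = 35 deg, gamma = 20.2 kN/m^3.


Result: 197.16 kN/m

Derivation:
Compute passive earth pressure coefficient:
Kp = tan^2(45 + phi/2) = tan^2(62.5) = 3.690172
Compute passive force:
Pp = 0.5 * Kp * gamma * H^2
Pp = 0.5 * 3.690172 * 20.2 * 2.3^2
Pp = 197.16 kN/m


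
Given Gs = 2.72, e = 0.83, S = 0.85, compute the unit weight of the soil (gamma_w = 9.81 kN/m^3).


Using gamma = gamma_w * (Gs + S*e) / (1 + e)
Numerator: Gs + S*e = 2.72 + 0.85*0.83 = 3.4255
Denominator: 1 + e = 1 + 0.83 = 1.83
gamma = 9.81 * 3.4255 / 1.83
gamma = 18.363 kN/m^3


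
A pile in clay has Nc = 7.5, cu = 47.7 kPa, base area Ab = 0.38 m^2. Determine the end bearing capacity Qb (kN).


Using Qb = Nc * cu * Ab
Qb = 7.5 * 47.7 * 0.38
Qb = 135.94 kN


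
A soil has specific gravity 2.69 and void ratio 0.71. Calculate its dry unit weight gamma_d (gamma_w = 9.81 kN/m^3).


Result: 15.432 kN/m^3

Derivation:
Using gamma_d = Gs * gamma_w / (1 + e)
gamma_d = 2.69 * 9.81 / (1 + 0.71)
gamma_d = 2.69 * 9.81 / 1.71
gamma_d = 15.432 kN/m^3


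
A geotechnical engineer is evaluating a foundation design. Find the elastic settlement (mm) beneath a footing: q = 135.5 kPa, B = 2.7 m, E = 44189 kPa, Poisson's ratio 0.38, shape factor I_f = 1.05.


Using Se = q * B * (1 - nu^2) * I_f / E
1 - nu^2 = 1 - 0.38^2 = 0.8556
Se = 135.5 * 2.7 * 0.8556 * 1.05 / 44189
Se = 0.007438 m
Convert to mm: Se = 0.007438 * 1000 = 7.438 mm


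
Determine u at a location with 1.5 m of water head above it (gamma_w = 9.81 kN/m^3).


Using u = gamma_w * h_w
u = 9.81 * 1.5
u = 14.71 kPa


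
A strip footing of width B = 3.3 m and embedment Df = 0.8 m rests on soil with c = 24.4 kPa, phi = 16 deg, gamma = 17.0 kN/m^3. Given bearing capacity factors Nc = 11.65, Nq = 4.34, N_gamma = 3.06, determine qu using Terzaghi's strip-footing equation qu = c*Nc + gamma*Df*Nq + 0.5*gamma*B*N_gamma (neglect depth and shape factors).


Result: 429.12 kPa

Derivation:
Compute qu = c*Nc + gamma*Df*Nq + 0.5*gamma*B*N_gamma
Term 1: 24.4 * 11.65 = 284.26
Term 2: 17.0 * 0.8 * 4.34 = 59.024
Term 3: 0.5 * 17.0 * 3.3 * 3.06 = 85.833
qu = 284.26 + 59.024 + 85.833
qu = 429.12 kPa


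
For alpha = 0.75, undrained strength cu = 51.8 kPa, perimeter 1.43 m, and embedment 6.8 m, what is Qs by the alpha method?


Using Qs = alpha * cu * perimeter * L
Qs = 0.75 * 51.8 * 1.43 * 6.8
Qs = 377.78 kN


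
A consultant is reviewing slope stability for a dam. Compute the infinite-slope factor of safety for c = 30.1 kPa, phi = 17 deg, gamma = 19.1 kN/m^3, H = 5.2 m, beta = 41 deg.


Result: 0.964

Derivation:
Using Fs = c / (gamma*H*sin(beta)*cos(beta)) + tan(phi)/tan(beta)
Cohesion contribution = 30.1 / (19.1*5.2*sin(41)*cos(41))
Cohesion contribution = 0.612078
Friction contribution = tan(17)/tan(41) = 0.351703
Fs = 0.612078 + 0.351703
Fs = 0.964


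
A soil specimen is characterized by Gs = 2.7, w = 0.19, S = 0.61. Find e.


Result: 0.841

Derivation:
Using the relation e = Gs * w / S
e = 2.7 * 0.19 / 0.61
e = 0.841


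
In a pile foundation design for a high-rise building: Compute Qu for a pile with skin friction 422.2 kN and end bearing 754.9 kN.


Using Qu = Qf + Qb
Qu = 422.2 + 754.9
Qu = 1177.1 kN


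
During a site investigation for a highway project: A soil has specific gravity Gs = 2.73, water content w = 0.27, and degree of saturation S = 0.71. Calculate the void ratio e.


Result: 1.0382

Derivation:
Using the relation e = Gs * w / S
e = 2.73 * 0.27 / 0.71
e = 1.0382


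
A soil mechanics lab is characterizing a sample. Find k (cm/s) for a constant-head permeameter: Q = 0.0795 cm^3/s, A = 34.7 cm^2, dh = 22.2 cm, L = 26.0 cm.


Compute hydraulic gradient:
i = dh / L = 22.2 / 26.0 = 0.853846
Then apply Darcy's law:
k = Q / (A * i)
k = 0.0795 / (34.7 * 0.853846)
k = 0.0795 / 29.6285
k = 0.002683 cm/s


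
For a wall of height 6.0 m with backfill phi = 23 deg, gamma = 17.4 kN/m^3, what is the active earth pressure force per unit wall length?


Result: 137.21 kN/m

Derivation:
Compute active earth pressure coefficient:
Ka = tan^2(45 - phi/2) = tan^2(33.5) = 0.438092
Compute active force:
Pa = 0.5 * Ka * gamma * H^2
Pa = 0.5 * 0.438092 * 17.4 * 6.0^2
Pa = 137.21 kN/m


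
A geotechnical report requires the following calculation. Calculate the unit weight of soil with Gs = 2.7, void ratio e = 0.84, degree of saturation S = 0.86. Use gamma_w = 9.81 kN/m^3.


Using gamma = gamma_w * (Gs + S*e) / (1 + e)
Numerator: Gs + S*e = 2.7 + 0.86*0.84 = 3.4224
Denominator: 1 + e = 1 + 0.84 = 1.84
gamma = 9.81 * 3.4224 / 1.84
gamma = 18.247 kN/m^3


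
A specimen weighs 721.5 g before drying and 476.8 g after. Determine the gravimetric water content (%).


Using w = (m_wet - m_dry) / m_dry * 100
m_wet - m_dry = 721.5 - 476.8 = 244.7 g
w = 244.7 / 476.8 * 100
w = 51.32 %


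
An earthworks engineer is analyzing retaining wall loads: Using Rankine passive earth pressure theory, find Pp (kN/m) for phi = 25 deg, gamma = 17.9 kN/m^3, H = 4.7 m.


Result: 487.13 kN/m

Derivation:
Compute passive earth pressure coefficient:
Kp = tan^2(45 + phi/2) = tan^2(57.5) = 2.463913
Compute passive force:
Pp = 0.5 * Kp * gamma * H^2
Pp = 0.5 * 2.463913 * 17.9 * 4.7^2
Pp = 487.13 kN/m


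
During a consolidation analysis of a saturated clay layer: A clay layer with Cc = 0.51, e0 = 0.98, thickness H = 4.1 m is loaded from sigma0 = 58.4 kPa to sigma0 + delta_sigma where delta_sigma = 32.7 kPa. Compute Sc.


Using Sc = Cc * H / (1 + e0) * log10((sigma0 + delta_sigma) / sigma0)
Stress ratio = (58.4 + 32.7) / 58.4 = 1.55993
log10(1.55993) = 0.193106
Cc * H / (1 + e0) = 0.51 * 4.1 / (1 + 0.98) = 1.05606
Sc = 1.05606 * 0.193106
Sc = 0.2039 m


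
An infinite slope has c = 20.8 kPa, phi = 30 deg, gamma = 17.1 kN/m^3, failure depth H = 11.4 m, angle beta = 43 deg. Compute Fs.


Using Fs = c / (gamma*H*sin(beta)*cos(beta)) + tan(phi)/tan(beta)
Cohesion contribution = 20.8 / (17.1*11.4*sin(43)*cos(43))
Cohesion contribution = 0.21392
Friction contribution = tan(30)/tan(43) = 0.619132
Fs = 0.21392 + 0.619132
Fs = 0.833


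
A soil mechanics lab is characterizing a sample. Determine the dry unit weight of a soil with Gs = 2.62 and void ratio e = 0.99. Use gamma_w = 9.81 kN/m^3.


Result: 12.916 kN/m^3

Derivation:
Using gamma_d = Gs * gamma_w / (1 + e)
gamma_d = 2.62 * 9.81 / (1 + 0.99)
gamma_d = 2.62 * 9.81 / 1.99
gamma_d = 12.916 kN/m^3


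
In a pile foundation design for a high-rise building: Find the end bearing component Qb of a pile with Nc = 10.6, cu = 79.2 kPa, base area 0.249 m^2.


Using Qb = Nc * cu * Ab
Qb = 10.6 * 79.2 * 0.249
Qb = 209.04 kN
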